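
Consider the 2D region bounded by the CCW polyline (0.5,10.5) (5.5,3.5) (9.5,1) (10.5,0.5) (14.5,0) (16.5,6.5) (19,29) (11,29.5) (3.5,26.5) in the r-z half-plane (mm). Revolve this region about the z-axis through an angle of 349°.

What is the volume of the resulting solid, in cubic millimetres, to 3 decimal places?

Profile (r,z), 9 vertices: (0.5,10.5) (5.5,3.5) (9.5,1) (10.5,0.5) (14.5,0) (16.5,6.5) (19,29) (11,29.5) (3.5,26.5)
edge 0: (0.5,10.5)→(5.5,3.5)  cross = 0.5·3.5 − 5.5·10.5 = -56.0000; (r_i+r_j)·cross = 6·-56.0000 = -336.0000
edge 1: (5.5,3.5)→(9.5,1)  cross = 5.5·1 − 9.5·3.5 = -27.7500; (r_i+r_j)·cross = 15·-27.7500 = -416.2500
edge 2: (9.5,1)→(10.5,0.5)  cross = 9.5·0.5 − 10.5·1 = -5.7500; (r_i+r_j)·cross = 20·-5.7500 = -115.0000
edge 3: (10.5,0.5)→(14.5,0)  cross = 10.5·0 − 14.5·0.5 = -7.2500; (r_i+r_j)·cross = 25·-7.2500 = -181.2500
edge 4: (14.5,0)→(16.5,6.5)  cross = 14.5·6.5 − 16.5·0 = 94.2500; (r_i+r_j)·cross = 31·94.2500 = 2921.7500
edge 5: (16.5,6.5)→(19,29)  cross = 16.5·29 − 19·6.5 = 355.0000; (r_i+r_j)·cross = 35.5·355.0000 = 12602.5000
edge 6: (19,29)→(11,29.5)  cross = 19·29.5 − 11·29 = 241.5000; (r_i+r_j)·cross = 30·241.5000 = 7245.0000
edge 7: (11,29.5)→(3.5,26.5)  cross = 11·26.5 − 3.5·29.5 = 188.2500; (r_i+r_j)·cross = 14.5·188.2500 = 2729.6250
edge 8: (3.5,26.5)→(0.5,10.5)  cross = 3.5·10.5 − 0.5·26.5 = 23.5000; (r_i+r_j)·cross = 4·23.5000 = 94.0000
Σcross = 805.7500 → A = |Σcross|/2 = 402.8750 mm²
Σ(r_i+r_j)·cross = 24544.3750 → first moment M = |Σ|/6 = 4090.7292
R_c = M/A = 4090.7292/402.8750 = 10.1538 mm
θ = 349° = 6.091199 rad
V = θ·R_c·A = 6.091199·10.1538·402.8750 = 24917.446 mm³

Volume = 24917.446 mm³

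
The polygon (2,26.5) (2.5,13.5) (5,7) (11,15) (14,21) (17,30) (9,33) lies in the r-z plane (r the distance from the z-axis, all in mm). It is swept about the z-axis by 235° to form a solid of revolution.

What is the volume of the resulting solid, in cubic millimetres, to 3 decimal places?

Volume = 7764.099 mm³

Profile (r,z), 7 vertices: (2,26.5) (2.5,13.5) (5,7) (11,15) (14,21) (17,30) (9,33)
edge 0: (2,26.5)→(2.5,13.5)  cross = 2·13.5 − 2.5·26.5 = -39.2500; (r_i+r_j)·cross = 4.5·-39.2500 = -176.6250
edge 1: (2.5,13.5)→(5,7)  cross = 2.5·7 − 5·13.5 = -50.0000; (r_i+r_j)·cross = 7.5·-50.0000 = -375.0000
edge 2: (5,7)→(11,15)  cross = 5·15 − 11·7 = -2.0000; (r_i+r_j)·cross = 16·-2.0000 = -32.0000
edge 3: (11,15)→(14,21)  cross = 11·21 − 14·15 = 21.0000; (r_i+r_j)·cross = 25·21.0000 = 525.0000
edge 4: (14,21)→(17,30)  cross = 14·30 − 17·21 = 63.0000; (r_i+r_j)·cross = 31·63.0000 = 1953.0000
edge 5: (17,30)→(9,33)  cross = 17·33 − 9·30 = 291.0000; (r_i+r_j)·cross = 26·291.0000 = 7566.0000
edge 6: (9,33)→(2,26.5)  cross = 9·26.5 − 2·33 = 172.5000; (r_i+r_j)·cross = 11·172.5000 = 1897.5000
Σcross = 456.2500 → A = |Σcross|/2 = 228.1250 mm²
Σ(r_i+r_j)·cross = 11357.8750 → first moment M = |Σ|/6 = 1892.9792
R_c = M/A = 1892.9792/228.1250 = 8.2980 mm
θ = 235° = 4.101524 rad
V = θ·R_c·A = 4.101524·8.2980·228.1250 = 7764.099 mm³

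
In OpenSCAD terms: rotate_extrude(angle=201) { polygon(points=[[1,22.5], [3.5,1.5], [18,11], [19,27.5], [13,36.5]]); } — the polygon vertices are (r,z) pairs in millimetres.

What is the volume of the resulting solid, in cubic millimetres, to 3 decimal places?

Profile (r,z), 5 vertices: (1,22.5) (3.5,1.5) (18,11) (19,27.5) (13,36.5)
edge 0: (1,22.5)→(3.5,1.5)  cross = 1·1.5 − 3.5·22.5 = -77.2500; (r_i+r_j)·cross = 4.5·-77.2500 = -347.6250
edge 1: (3.5,1.5)→(18,11)  cross = 3.5·11 − 18·1.5 = 11.5000; (r_i+r_j)·cross = 21.5·11.5000 = 247.2500
edge 2: (18,11)→(19,27.5)  cross = 18·27.5 − 19·11 = 286.0000; (r_i+r_j)·cross = 37·286.0000 = 10582.0000
edge 3: (19,27.5)→(13,36.5)  cross = 19·36.5 − 13·27.5 = 336.0000; (r_i+r_j)·cross = 32·336.0000 = 10752.0000
edge 4: (13,36.5)→(1,22.5)  cross = 13·22.5 − 1·36.5 = 256.0000; (r_i+r_j)·cross = 14·256.0000 = 3584.0000
Σcross = 812.2500 → A = |Σcross|/2 = 406.1250 mm²
Σ(r_i+r_j)·cross = 24817.6250 → first moment M = |Σ|/6 = 4136.2708
R_c = M/A = 4136.2708/406.1250 = 10.1847 mm
θ = 201° = 3.508112 rad
V = θ·R_c·A = 3.508112·10.1847·406.1250 = 14510.501 mm³

Volume = 14510.501 mm³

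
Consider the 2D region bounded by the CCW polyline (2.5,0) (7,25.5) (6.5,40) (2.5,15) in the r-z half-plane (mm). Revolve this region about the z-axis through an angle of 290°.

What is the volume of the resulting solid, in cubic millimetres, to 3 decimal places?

Volume = 1634.850 mm³

Profile (r,z), 4 vertices: (2.5,0) (7,25.5) (6.5,40) (2.5,15)
edge 0: (2.5,0)→(7,25.5)  cross = 2.5·25.5 − 7·0 = 63.7500; (r_i+r_j)·cross = 9.5·63.7500 = 605.6250
edge 1: (7,25.5)→(6.5,40)  cross = 7·40 − 6.5·25.5 = 114.2500; (r_i+r_j)·cross = 13.5·114.2500 = 1542.3750
edge 2: (6.5,40)→(2.5,15)  cross = 6.5·15 − 2.5·40 = -2.5000; (r_i+r_j)·cross = 9·-2.5000 = -22.5000
edge 3: (2.5,15)→(2.5,0)  cross = 2.5·0 − 2.5·15 = -37.5000; (r_i+r_j)·cross = 5·-37.5000 = -187.5000
Σcross = 138.0000 → A = |Σcross|/2 = 69.0000 mm²
Σ(r_i+r_j)·cross = 1938.0000 → first moment M = |Σ|/6 = 323.0000
R_c = M/A = 323.0000/69.0000 = 4.6812 mm
θ = 290° = 5.061455 rad
V = θ·R_c·A = 5.061455·4.6812·69.0000 = 1634.850 mm³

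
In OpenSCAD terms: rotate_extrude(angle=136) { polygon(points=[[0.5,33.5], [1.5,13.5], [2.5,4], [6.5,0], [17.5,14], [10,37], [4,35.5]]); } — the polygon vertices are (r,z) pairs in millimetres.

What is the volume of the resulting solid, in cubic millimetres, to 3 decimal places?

Profile (r,z), 7 vertices: (0.5,33.5) (1.5,13.5) (2.5,4) (6.5,0) (17.5,14) (10,37) (4,35.5)
edge 0: (0.5,33.5)→(1.5,13.5)  cross = 0.5·13.5 − 1.5·33.5 = -43.5000; (r_i+r_j)·cross = 2·-43.5000 = -87.0000
edge 1: (1.5,13.5)→(2.5,4)  cross = 1.5·4 − 2.5·13.5 = -27.7500; (r_i+r_j)·cross = 4·-27.7500 = -111.0000
edge 2: (2.5,4)→(6.5,0)  cross = 2.5·0 − 6.5·4 = -26.0000; (r_i+r_j)·cross = 9·-26.0000 = -234.0000
edge 3: (6.5,0)→(17.5,14)  cross = 6.5·14 − 17.5·0 = 91.0000; (r_i+r_j)·cross = 24·91.0000 = 2184.0000
edge 4: (17.5,14)→(10,37)  cross = 17.5·37 − 10·14 = 507.5000; (r_i+r_j)·cross = 27.5·507.5000 = 13956.2500
edge 5: (10,37)→(4,35.5)  cross = 10·35.5 − 4·37 = 207.0000; (r_i+r_j)·cross = 14·207.0000 = 2898.0000
edge 6: (4,35.5)→(0.5,33.5)  cross = 4·33.5 − 0.5·35.5 = 116.2500; (r_i+r_j)·cross = 4.5·116.2500 = 523.1250
Σcross = 824.5000 → A = |Σcross|/2 = 412.2500 mm²
Σ(r_i+r_j)·cross = 19129.3750 → first moment M = |Σ|/6 = 3188.2292
R_c = M/A = 3188.2292/412.2500 = 7.7337 mm
θ = 136° = 2.373648 rad
V = θ·R_c·A = 2.373648·7.7337·412.2500 = 7567.733 mm³

Volume = 7567.733 mm³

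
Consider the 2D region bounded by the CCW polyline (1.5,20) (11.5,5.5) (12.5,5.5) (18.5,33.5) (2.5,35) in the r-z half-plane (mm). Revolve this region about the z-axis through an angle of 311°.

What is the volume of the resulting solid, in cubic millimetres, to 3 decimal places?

Profile (r,z), 5 vertices: (1.5,20) (11.5,5.5) (12.5,5.5) (18.5,33.5) (2.5,35)
edge 0: (1.5,20)→(11.5,5.5)  cross = 1.5·5.5 − 11.5·20 = -221.7500; (r_i+r_j)·cross = 13·-221.7500 = -2882.7500
edge 1: (11.5,5.5)→(12.5,5.5)  cross = 11.5·5.5 − 12.5·5.5 = -5.5000; (r_i+r_j)·cross = 24·-5.5000 = -132.0000
edge 2: (12.5,5.5)→(18.5,33.5)  cross = 12.5·33.5 − 18.5·5.5 = 317.0000; (r_i+r_j)·cross = 31·317.0000 = 9827.0000
edge 3: (18.5,33.5)→(2.5,35)  cross = 18.5·35 − 2.5·33.5 = 563.7500; (r_i+r_j)·cross = 21·563.7500 = 11838.7500
edge 4: (2.5,35)→(1.5,20)  cross = 2.5·20 − 1.5·35 = -2.5000; (r_i+r_j)·cross = 4·-2.5000 = -10.0000
Σcross = 651.0000 → A = |Σcross|/2 = 325.5000 mm²
Σ(r_i+r_j)·cross = 18641.0000 → first moment M = |Σ|/6 = 3106.8333
R_c = M/A = 3106.8333/325.5000 = 9.5448 mm
θ = 311° = 5.427974 rad
V = θ·R_c·A = 5.427974·9.5448·325.5000 = 16863.810 mm³

Volume = 16863.810 mm³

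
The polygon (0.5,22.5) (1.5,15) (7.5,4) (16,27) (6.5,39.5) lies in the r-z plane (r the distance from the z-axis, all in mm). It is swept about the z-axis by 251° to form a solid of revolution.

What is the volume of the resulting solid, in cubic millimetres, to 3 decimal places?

Profile (r,z), 5 vertices: (0.5,22.5) (1.5,15) (7.5,4) (16,27) (6.5,39.5)
edge 0: (0.5,22.5)→(1.5,15)  cross = 0.5·15 − 1.5·22.5 = -26.2500; (r_i+r_j)·cross = 2·-26.2500 = -52.5000
edge 1: (1.5,15)→(7.5,4)  cross = 1.5·4 − 7.5·15 = -106.5000; (r_i+r_j)·cross = 9·-106.5000 = -958.5000
edge 2: (7.5,4)→(16,27)  cross = 7.5·27 − 16·4 = 138.5000; (r_i+r_j)·cross = 23.5·138.5000 = 3254.7500
edge 3: (16,27)→(6.5,39.5)  cross = 16·39.5 − 6.5·27 = 456.5000; (r_i+r_j)·cross = 22.5·456.5000 = 10271.2500
edge 4: (6.5,39.5)→(0.5,22.5)  cross = 6.5·22.5 − 0.5·39.5 = 126.5000; (r_i+r_j)·cross = 7·126.5000 = 885.5000
Σcross = 588.7500 → A = |Σcross|/2 = 294.3750 mm²
Σ(r_i+r_j)·cross = 13400.5000 → first moment M = |Σ|/6 = 2233.4167
R_c = M/A = 2233.4167/294.3750 = 7.5870 mm
θ = 251° = 4.380776 rad
V = θ·R_c·A = 4.380776·7.5870·294.3750 = 9784.099 mm³

Volume = 9784.099 mm³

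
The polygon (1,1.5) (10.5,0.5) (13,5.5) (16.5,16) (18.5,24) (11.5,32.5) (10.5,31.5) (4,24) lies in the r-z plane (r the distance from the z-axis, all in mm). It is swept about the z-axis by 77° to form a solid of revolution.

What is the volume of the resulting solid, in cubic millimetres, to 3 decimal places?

Profile (r,z), 8 vertices: (1,1.5) (10.5,0.5) (13,5.5) (16.5,16) (18.5,24) (11.5,32.5) (10.5,31.5) (4,24)
edge 0: (1,1.5)→(10.5,0.5)  cross = 1·0.5 − 10.5·1.5 = -15.2500; (r_i+r_j)·cross = 11.5·-15.2500 = -175.3750
edge 1: (10.5,0.5)→(13,5.5)  cross = 10.5·5.5 − 13·0.5 = 51.2500; (r_i+r_j)·cross = 23.5·51.2500 = 1204.3750
edge 2: (13,5.5)→(16.5,16)  cross = 13·16 − 16.5·5.5 = 117.2500; (r_i+r_j)·cross = 29.5·117.2500 = 3458.8750
edge 3: (16.5,16)→(18.5,24)  cross = 16.5·24 − 18.5·16 = 100.0000; (r_i+r_j)·cross = 35·100.0000 = 3500.0000
edge 4: (18.5,24)→(11.5,32.5)  cross = 18.5·32.5 − 11.5·24 = 325.2500; (r_i+r_j)·cross = 30·325.2500 = 9757.5000
edge 5: (11.5,32.5)→(10.5,31.5)  cross = 11.5·31.5 − 10.5·32.5 = 21.0000; (r_i+r_j)·cross = 22·21.0000 = 462.0000
edge 6: (10.5,31.5)→(4,24)  cross = 10.5·24 − 4·31.5 = 126.0000; (r_i+r_j)·cross = 14.5·126.0000 = 1827.0000
edge 7: (4,24)→(1,1.5)  cross = 4·1.5 − 1·24 = -18.0000; (r_i+r_j)·cross = 5·-18.0000 = -90.0000
Σcross = 707.5000 → A = |Σcross|/2 = 353.7500 mm²
Σ(r_i+r_j)·cross = 19944.3750 → first moment M = |Σ|/6 = 3324.0625
R_c = M/A = 3324.0625/353.7500 = 9.3966 mm
θ = 77° = 1.343904 rad
V = θ·R_c·A = 1.343904·9.3966·353.7500 = 4467.219 mm³

Volume = 4467.219 mm³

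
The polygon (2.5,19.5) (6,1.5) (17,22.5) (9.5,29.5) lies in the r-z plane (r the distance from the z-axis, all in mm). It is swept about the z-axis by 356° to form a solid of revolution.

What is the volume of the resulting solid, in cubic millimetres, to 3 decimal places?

Profile (r,z), 4 vertices: (2.5,19.5) (6,1.5) (17,22.5) (9.5,29.5)
edge 0: (2.5,19.5)→(6,1.5)  cross = 2.5·1.5 − 6·19.5 = -113.2500; (r_i+r_j)·cross = 8.5·-113.2500 = -962.6250
edge 1: (6,1.5)→(17,22.5)  cross = 6·22.5 − 17·1.5 = 109.5000; (r_i+r_j)·cross = 23·109.5000 = 2518.5000
edge 2: (17,22.5)→(9.5,29.5)  cross = 17·29.5 − 9.5·22.5 = 287.7500; (r_i+r_j)·cross = 26.5·287.7500 = 7625.3750
edge 3: (9.5,29.5)→(2.5,19.5)  cross = 9.5·19.5 − 2.5·29.5 = 111.5000; (r_i+r_j)·cross = 12·111.5000 = 1338.0000
Σcross = 395.5000 → A = |Σcross|/2 = 197.7500 mm²
Σ(r_i+r_j)·cross = 10519.2500 → first moment M = |Σ|/6 = 1753.2083
R_c = M/A = 1753.2083/197.7500 = 8.8658 mm
θ = 356° = 6.213372 rad
V = θ·R_c·A = 6.213372·8.8658·197.7500 = 10893.336 mm³

Volume = 10893.336 mm³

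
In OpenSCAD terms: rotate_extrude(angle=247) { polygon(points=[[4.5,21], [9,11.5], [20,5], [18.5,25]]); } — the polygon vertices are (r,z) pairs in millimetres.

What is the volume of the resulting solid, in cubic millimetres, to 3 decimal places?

Volume = 10647.271 mm³

Profile (r,z), 4 vertices: (4.5,21) (9,11.5) (20,5) (18.5,25)
edge 0: (4.5,21)→(9,11.5)  cross = 4.5·11.5 − 9·21 = -137.2500; (r_i+r_j)·cross = 13.5·-137.2500 = -1852.8750
edge 1: (9,11.5)→(20,5)  cross = 9·5 − 20·11.5 = -185.0000; (r_i+r_j)·cross = 29·-185.0000 = -5365.0000
edge 2: (20,5)→(18.5,25)  cross = 20·25 − 18.5·5 = 407.5000; (r_i+r_j)·cross = 38.5·407.5000 = 15688.7500
edge 3: (18.5,25)→(4.5,21)  cross = 18.5·21 − 4.5·25 = 276.0000; (r_i+r_j)·cross = 23·276.0000 = 6348.0000
Σcross = 361.2500 → A = |Σcross|/2 = 180.6250 mm²
Σ(r_i+r_j)·cross = 14818.8750 → first moment M = |Σ|/6 = 2469.8125
R_c = M/A = 2469.8125/180.6250 = 13.6737 mm
θ = 247° = 4.310963 rad
V = θ·R_c·A = 4.310963·13.6737·180.6250 = 10647.271 mm³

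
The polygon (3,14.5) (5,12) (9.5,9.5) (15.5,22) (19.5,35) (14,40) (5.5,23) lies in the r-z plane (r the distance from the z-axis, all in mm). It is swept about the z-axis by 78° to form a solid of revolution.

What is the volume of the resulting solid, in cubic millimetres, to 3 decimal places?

Profile (r,z), 7 vertices: (3,14.5) (5,12) (9.5,9.5) (15.5,22) (19.5,35) (14,40) (5.5,23)
edge 0: (3,14.5)→(5,12)  cross = 3·12 − 5·14.5 = -36.5000; (r_i+r_j)·cross = 8·-36.5000 = -292.0000
edge 1: (5,12)→(9.5,9.5)  cross = 5·9.5 − 9.5·12 = -66.5000; (r_i+r_j)·cross = 14.5·-66.5000 = -964.2500
edge 2: (9.5,9.5)→(15.5,22)  cross = 9.5·22 − 15.5·9.5 = 61.7500; (r_i+r_j)·cross = 25·61.7500 = 1543.7500
edge 3: (15.5,22)→(19.5,35)  cross = 15.5·35 − 19.5·22 = 113.5000; (r_i+r_j)·cross = 35·113.5000 = 3972.5000
edge 4: (19.5,35)→(14,40)  cross = 19.5·40 − 14·35 = 290.0000; (r_i+r_j)·cross = 33.5·290.0000 = 9715.0000
edge 5: (14,40)→(5.5,23)  cross = 14·23 − 5.5·40 = 102.0000; (r_i+r_j)·cross = 19.5·102.0000 = 1989.0000
edge 6: (5.5,23)→(3,14.5)  cross = 5.5·14.5 − 3·23 = 10.7500; (r_i+r_j)·cross = 8.5·10.7500 = 91.3750
Σcross = 475.0000 → A = |Σcross|/2 = 237.5000 mm²
Σ(r_i+r_j)·cross = 16055.3750 → first moment M = |Σ|/6 = 2675.8958
R_c = M/A = 2675.8958/237.5000 = 11.2669 mm
θ = 78° = 1.361357 rad
V = θ·R_c·A = 1.361357·11.2669·237.5000 = 3642.849 mm³

Volume = 3642.849 mm³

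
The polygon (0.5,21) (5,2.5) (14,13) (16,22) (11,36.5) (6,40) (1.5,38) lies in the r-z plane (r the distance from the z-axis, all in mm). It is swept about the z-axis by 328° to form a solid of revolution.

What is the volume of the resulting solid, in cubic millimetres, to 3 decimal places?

Profile (r,z), 7 vertices: (0.5,21) (5,2.5) (14,13) (16,22) (11,36.5) (6,40) (1.5,38)
edge 0: (0.5,21)→(5,2.5)  cross = 0.5·2.5 − 5·21 = -103.7500; (r_i+r_j)·cross = 5.5·-103.7500 = -570.6250
edge 1: (5,2.5)→(14,13)  cross = 5·13 − 14·2.5 = 30.0000; (r_i+r_j)·cross = 19·30.0000 = 570.0000
edge 2: (14,13)→(16,22)  cross = 14·22 − 16·13 = 100.0000; (r_i+r_j)·cross = 30·100.0000 = 3000.0000
edge 3: (16,22)→(11,36.5)  cross = 16·36.5 − 11·22 = 342.0000; (r_i+r_j)·cross = 27·342.0000 = 9234.0000
edge 4: (11,36.5)→(6,40)  cross = 11·40 − 6·36.5 = 221.0000; (r_i+r_j)·cross = 17·221.0000 = 3757.0000
edge 5: (6,40)→(1.5,38)  cross = 6·38 − 1.5·40 = 168.0000; (r_i+r_j)·cross = 7.5·168.0000 = 1260.0000
edge 6: (1.5,38)→(0.5,21)  cross = 1.5·21 − 0.5·38 = 12.5000; (r_i+r_j)·cross = 2·12.5000 = 25.0000
Σcross = 769.7500 → A = |Σcross|/2 = 384.8750 mm²
Σ(r_i+r_j)·cross = 17275.3750 → first moment M = |Σ|/6 = 2879.2292
R_c = M/A = 2879.2292/384.8750 = 7.4809 mm
θ = 328° = 5.724680 rad
V = θ·R_c·A = 5.724680·7.4809·384.8750 = 16482.665 mm³

Volume = 16482.665 mm³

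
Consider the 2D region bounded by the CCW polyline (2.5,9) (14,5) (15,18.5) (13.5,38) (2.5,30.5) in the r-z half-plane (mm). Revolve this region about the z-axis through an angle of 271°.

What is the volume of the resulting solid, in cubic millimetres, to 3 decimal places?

Volume = 13708.364 mm³

Profile (r,z), 5 vertices: (2.5,9) (14,5) (15,18.5) (13.5,38) (2.5,30.5)
edge 0: (2.5,9)→(14,5)  cross = 2.5·5 − 14·9 = -113.5000; (r_i+r_j)·cross = 16.5·-113.5000 = -1872.7500
edge 1: (14,5)→(15,18.5)  cross = 14·18.5 − 15·5 = 184.0000; (r_i+r_j)·cross = 29·184.0000 = 5336.0000
edge 2: (15,18.5)→(13.5,38)  cross = 15·38 − 13.5·18.5 = 320.2500; (r_i+r_j)·cross = 28.5·320.2500 = 9127.1250
edge 3: (13.5,38)→(2.5,30.5)  cross = 13.5·30.5 − 2.5·38 = 316.7500; (r_i+r_j)·cross = 16·316.7500 = 5068.0000
edge 4: (2.5,30.5)→(2.5,9)  cross = 2.5·9 − 2.5·30.5 = -53.7500; (r_i+r_j)·cross = 5·-53.7500 = -268.7500
Σcross = 653.7500 → A = |Σcross|/2 = 326.8750 mm²
Σ(r_i+r_j)·cross = 17389.6250 → first moment M = |Σ|/6 = 2898.2708
R_c = M/A = 2898.2708/326.8750 = 8.8666 mm
θ = 271° = 4.729842 rad
V = θ·R_c·A = 4.729842·8.8666·326.8750 = 13708.364 mm³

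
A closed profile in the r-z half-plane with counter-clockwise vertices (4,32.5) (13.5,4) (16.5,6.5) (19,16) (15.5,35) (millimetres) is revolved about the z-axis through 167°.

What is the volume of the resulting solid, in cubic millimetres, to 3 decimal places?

Volume = 9580.497 mm³

Profile (r,z), 5 vertices: (4,32.5) (13.5,4) (16.5,6.5) (19,16) (15.5,35)
edge 0: (4,32.5)→(13.5,4)  cross = 4·4 − 13.5·32.5 = -422.7500; (r_i+r_j)·cross = 17.5·-422.7500 = -7398.1250
edge 1: (13.5,4)→(16.5,6.5)  cross = 13.5·6.5 − 16.5·4 = 21.7500; (r_i+r_j)·cross = 30·21.7500 = 652.5000
edge 2: (16.5,6.5)→(19,16)  cross = 16.5·16 − 19·6.5 = 140.5000; (r_i+r_j)·cross = 35.5·140.5000 = 4987.7500
edge 3: (19,16)→(15.5,35)  cross = 19·35 − 15.5·16 = 417.0000; (r_i+r_j)·cross = 34.5·417.0000 = 14386.5000
edge 4: (15.5,35)→(4,32.5)  cross = 15.5·32.5 − 4·35 = 363.7500; (r_i+r_j)·cross = 19.5·363.7500 = 7093.1250
Σcross = 520.2500 → A = |Σcross|/2 = 260.1250 mm²
Σ(r_i+r_j)·cross = 19721.7500 → first moment M = |Σ|/6 = 3286.9583
R_c = M/A = 3286.9583/260.1250 = 12.6361 mm
θ = 167° = 2.914700 rad
V = θ·R_c·A = 2.914700·12.6361·260.1250 = 9580.497 mm³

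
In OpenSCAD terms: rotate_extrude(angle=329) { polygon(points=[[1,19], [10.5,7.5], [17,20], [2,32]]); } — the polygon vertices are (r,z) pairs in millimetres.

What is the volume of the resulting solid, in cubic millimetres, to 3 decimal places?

Profile (r,z), 4 vertices: (1,19) (10.5,7.5) (17,20) (2,32)
edge 0: (1,19)→(10.5,7.5)  cross = 1·7.5 − 10.5·19 = -192.0000; (r_i+r_j)·cross = 11.5·-192.0000 = -2208.0000
edge 1: (10.5,7.5)→(17,20)  cross = 10.5·20 − 17·7.5 = 82.5000; (r_i+r_j)·cross = 27.5·82.5000 = 2268.7500
edge 2: (17,20)→(2,32)  cross = 17·32 − 2·20 = 504.0000; (r_i+r_j)·cross = 19·504.0000 = 9576.0000
edge 3: (2,32)→(1,19)  cross = 2·19 − 1·32 = 6.0000; (r_i+r_j)·cross = 3·6.0000 = 18.0000
Σcross = 400.5000 → A = |Σcross|/2 = 200.2500 mm²
Σ(r_i+r_j)·cross = 9654.7500 → first moment M = |Σ|/6 = 1609.1250
R_c = M/A = 1609.1250/200.2500 = 8.0356 mm
θ = 329° = 5.742133 rad
V = θ·R_c·A = 5.742133·8.0356·200.2500 = 9239.810 mm³

Volume = 9239.810 mm³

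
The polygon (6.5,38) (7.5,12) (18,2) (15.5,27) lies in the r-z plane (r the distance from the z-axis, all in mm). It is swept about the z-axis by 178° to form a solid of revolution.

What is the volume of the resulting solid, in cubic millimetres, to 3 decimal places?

Volume = 8448.115 mm³

Profile (r,z), 4 vertices: (6.5,38) (7.5,12) (18,2) (15.5,27)
edge 0: (6.5,38)→(7.5,12)  cross = 6.5·12 − 7.5·38 = -207.0000; (r_i+r_j)·cross = 14·-207.0000 = -2898.0000
edge 1: (7.5,12)→(18,2)  cross = 7.5·2 − 18·12 = -201.0000; (r_i+r_j)·cross = 25.5·-201.0000 = -5125.5000
edge 2: (18,2)→(15.5,27)  cross = 18·27 − 15.5·2 = 455.0000; (r_i+r_j)·cross = 33.5·455.0000 = 15242.5000
edge 3: (15.5,27)→(6.5,38)  cross = 15.5·38 − 6.5·27 = 413.5000; (r_i+r_j)·cross = 22·413.5000 = 9097.0000
Σcross = 460.5000 → A = |Σcross|/2 = 230.2500 mm²
Σ(r_i+r_j)·cross = 16316.0000 → first moment M = |Σ|/6 = 2719.3333
R_c = M/A = 2719.3333/230.2500 = 11.8104 mm
θ = 178° = 3.106686 rad
V = θ·R_c·A = 3.106686·11.8104·230.2500 = 8448.115 mm³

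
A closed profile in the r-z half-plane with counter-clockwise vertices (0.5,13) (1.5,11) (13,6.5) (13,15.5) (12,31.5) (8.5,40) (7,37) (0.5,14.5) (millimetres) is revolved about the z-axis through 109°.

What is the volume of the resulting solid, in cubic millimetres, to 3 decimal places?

Volume = 3860.939 mm³

Profile (r,z), 8 vertices: (0.5,13) (1.5,11) (13,6.5) (13,15.5) (12,31.5) (8.5,40) (7,37) (0.5,14.5)
edge 0: (0.5,13)→(1.5,11)  cross = 0.5·11 − 1.5·13 = -14.0000; (r_i+r_j)·cross = 2·-14.0000 = -28.0000
edge 1: (1.5,11)→(13,6.5)  cross = 1.5·6.5 − 13·11 = -133.2500; (r_i+r_j)·cross = 14.5·-133.2500 = -1932.1250
edge 2: (13,6.5)→(13,15.5)  cross = 13·15.5 − 13·6.5 = 117.0000; (r_i+r_j)·cross = 26·117.0000 = 3042.0000
edge 3: (13,15.5)→(12,31.5)  cross = 13·31.5 − 12·15.5 = 223.5000; (r_i+r_j)·cross = 25·223.5000 = 5587.5000
edge 4: (12,31.5)→(8.5,40)  cross = 12·40 − 8.5·31.5 = 212.2500; (r_i+r_j)·cross = 20.5·212.2500 = 4351.1250
edge 5: (8.5,40)→(7,37)  cross = 8.5·37 − 7·40 = 34.5000; (r_i+r_j)·cross = 15.5·34.5000 = 534.7500
edge 6: (7,37)→(0.5,14.5)  cross = 7·14.5 − 0.5·37 = 83.0000; (r_i+r_j)·cross = 7.5·83.0000 = 622.5000
edge 7: (0.5,14.5)→(0.5,13)  cross = 0.5·13 − 0.5·14.5 = -0.7500; (r_i+r_j)·cross = 1·-0.7500 = -0.7500
Σcross = 522.2500 → A = |Σcross|/2 = 261.1250 mm²
Σ(r_i+r_j)·cross = 12177.0000 → first moment M = |Σ|/6 = 2029.5000
R_c = M/A = 2029.5000/261.1250 = 7.7721 mm
θ = 109° = 1.902409 rad
V = θ·R_c·A = 1.902409·7.7721·261.1250 = 3860.939 mm³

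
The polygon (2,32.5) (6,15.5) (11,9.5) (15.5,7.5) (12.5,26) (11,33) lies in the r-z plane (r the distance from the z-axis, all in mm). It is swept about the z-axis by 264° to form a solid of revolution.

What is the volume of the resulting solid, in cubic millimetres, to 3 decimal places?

Profile (r,z), 6 vertices: (2,32.5) (6,15.5) (11,9.5) (15.5,7.5) (12.5,26) (11,33)
edge 0: (2,32.5)→(6,15.5)  cross = 2·15.5 − 6·32.5 = -164.0000; (r_i+r_j)·cross = 8·-164.0000 = -1312.0000
edge 1: (6,15.5)→(11,9.5)  cross = 6·9.5 − 11·15.5 = -113.5000; (r_i+r_j)·cross = 17·-113.5000 = -1929.5000
edge 2: (11,9.5)→(15.5,7.5)  cross = 11·7.5 − 15.5·9.5 = -64.7500; (r_i+r_j)·cross = 26.5·-64.7500 = -1715.8750
edge 3: (15.5,7.5)→(12.5,26)  cross = 15.5·26 − 12.5·7.5 = 309.2500; (r_i+r_j)·cross = 28·309.2500 = 8659.0000
edge 4: (12.5,26)→(11,33)  cross = 12.5·33 − 11·26 = 126.5000; (r_i+r_j)·cross = 23.5·126.5000 = 2972.7500
edge 5: (11,33)→(2,32.5)  cross = 11·32.5 − 2·33 = 291.5000; (r_i+r_j)·cross = 13·291.5000 = 3789.5000
Σcross = 385.0000 → A = |Σcross|/2 = 192.5000 mm²
Σ(r_i+r_j)·cross = 10463.8750 → first moment M = |Σ|/6 = 1743.9792
R_c = M/A = 1743.9792/192.5000 = 9.0596 mm
θ = 264° = 4.607669 rad
V = θ·R_c·A = 4.607669·9.0596·192.5000 = 8035.679 mm³

Volume = 8035.679 mm³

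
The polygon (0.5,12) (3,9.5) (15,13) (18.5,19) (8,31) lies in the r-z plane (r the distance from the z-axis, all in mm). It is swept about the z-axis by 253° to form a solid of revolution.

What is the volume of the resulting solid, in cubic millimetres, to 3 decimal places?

Profile (r,z), 5 vertices: (0.5,12) (3,9.5) (15,13) (18.5,19) (8,31)
edge 0: (0.5,12)→(3,9.5)  cross = 0.5·9.5 − 3·12 = -31.2500; (r_i+r_j)·cross = 3.5·-31.2500 = -109.3750
edge 1: (3,9.5)→(15,13)  cross = 3·13 − 15·9.5 = -103.5000; (r_i+r_j)·cross = 18·-103.5000 = -1863.0000
edge 2: (15,13)→(18.5,19)  cross = 15·19 − 18.5·13 = 44.5000; (r_i+r_j)·cross = 33.5·44.5000 = 1490.7500
edge 3: (18.5,19)→(8,31)  cross = 18.5·31 − 8·19 = 421.5000; (r_i+r_j)·cross = 26.5·421.5000 = 11169.7500
edge 4: (8,31)→(0.5,12)  cross = 8·12 − 0.5·31 = 80.5000; (r_i+r_j)·cross = 8.5·80.5000 = 684.2500
Σcross = 411.7500 → A = |Σcross|/2 = 205.8750 mm²
Σ(r_i+r_j)·cross = 11372.3750 → first moment M = |Σ|/6 = 1895.3958
R_c = M/A = 1895.3958/205.8750 = 9.2065 mm
θ = 253° = 4.415683 rad
V = θ·R_c·A = 4.415683·9.2065·205.8750 = 8369.467 mm³

Volume = 8369.467 mm³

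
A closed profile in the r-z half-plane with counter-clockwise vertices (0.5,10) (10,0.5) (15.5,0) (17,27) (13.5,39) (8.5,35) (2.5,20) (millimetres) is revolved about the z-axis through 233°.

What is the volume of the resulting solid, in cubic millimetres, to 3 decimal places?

Profile (r,z), 7 vertices: (0.5,10) (10,0.5) (15.5,0) (17,27) (13.5,39) (8.5,35) (2.5,20)
edge 0: (0.5,10)→(10,0.5)  cross = 0.5·0.5 − 10·10 = -99.7500; (r_i+r_j)·cross = 10.5·-99.7500 = -1047.3750
edge 1: (10,0.5)→(15.5,0)  cross = 10·0 − 15.5·0.5 = -7.7500; (r_i+r_j)·cross = 25.5·-7.7500 = -197.6250
edge 2: (15.5,0)→(17,27)  cross = 15.5·27 − 17·0 = 418.5000; (r_i+r_j)·cross = 32.5·418.5000 = 13601.2500
edge 3: (17,27)→(13.5,39)  cross = 17·39 − 13.5·27 = 298.5000; (r_i+r_j)·cross = 30.5·298.5000 = 9104.2500
edge 4: (13.5,39)→(8.5,35)  cross = 13.5·35 − 8.5·39 = 141.0000; (r_i+r_j)·cross = 22·141.0000 = 3102.0000
edge 5: (8.5,35)→(2.5,20)  cross = 8.5·20 − 2.5·35 = 82.5000; (r_i+r_j)·cross = 11·82.5000 = 907.5000
edge 6: (2.5,20)→(0.5,10)  cross = 2.5·10 − 0.5·20 = 15.0000; (r_i+r_j)·cross = 3·15.0000 = 45.0000
Σcross = 848.0000 → A = |Σcross|/2 = 424.0000 mm²
Σ(r_i+r_j)·cross = 25515.0000 → first moment M = |Σ|/6 = 4252.5000
R_c = M/A = 4252.5000/424.0000 = 10.0295 mm
θ = 233° = 4.066617 rad
V = θ·R_c·A = 4.066617·10.0295·424.0000 = 17293.289 mm³

Volume = 17293.289 mm³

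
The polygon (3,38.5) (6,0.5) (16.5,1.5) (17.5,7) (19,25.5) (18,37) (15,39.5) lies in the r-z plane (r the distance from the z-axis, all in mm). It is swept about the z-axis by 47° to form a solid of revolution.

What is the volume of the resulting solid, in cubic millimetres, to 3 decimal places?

Volume = 4765.629 mm³

Profile (r,z), 7 vertices: (3,38.5) (6,0.5) (16.5,1.5) (17.5,7) (19,25.5) (18,37) (15,39.5)
edge 0: (3,38.5)→(6,0.5)  cross = 3·0.5 − 6·38.5 = -229.5000; (r_i+r_j)·cross = 9·-229.5000 = -2065.5000
edge 1: (6,0.5)→(16.5,1.5)  cross = 6·1.5 − 16.5·0.5 = 0.7500; (r_i+r_j)·cross = 22.5·0.7500 = 16.8750
edge 2: (16.5,1.5)→(17.5,7)  cross = 16.5·7 − 17.5·1.5 = 89.2500; (r_i+r_j)·cross = 34·89.2500 = 3034.5000
edge 3: (17.5,7)→(19,25.5)  cross = 17.5·25.5 − 19·7 = 313.2500; (r_i+r_j)·cross = 36.5·313.2500 = 11433.6250
edge 4: (19,25.5)→(18,37)  cross = 19·37 − 18·25.5 = 244.0000; (r_i+r_j)·cross = 37·244.0000 = 9028.0000
edge 5: (18,37)→(15,39.5)  cross = 18·39.5 − 15·37 = 156.0000; (r_i+r_j)·cross = 33·156.0000 = 5148.0000
edge 6: (15,39.5)→(3,38.5)  cross = 15·38.5 − 3·39.5 = 459.0000; (r_i+r_j)·cross = 18·459.0000 = 8262.0000
Σcross = 1032.7500 → A = |Σcross|/2 = 516.3750 mm²
Σ(r_i+r_j)·cross = 34857.5000 → first moment M = |Σ|/6 = 5809.5833
R_c = M/A = 5809.5833/516.3750 = 11.2507 mm
θ = 47° = 0.820305 rad
V = θ·R_c·A = 0.820305·11.2507·516.3750 = 4765.629 mm³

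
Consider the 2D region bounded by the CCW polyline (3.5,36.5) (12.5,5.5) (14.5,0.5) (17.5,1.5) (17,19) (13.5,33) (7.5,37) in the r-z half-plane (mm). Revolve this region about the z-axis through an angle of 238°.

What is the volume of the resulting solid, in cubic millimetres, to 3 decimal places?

Profile (r,z), 7 vertices: (3.5,36.5) (12.5,5.5) (14.5,0.5) (17.5,1.5) (17,19) (13.5,33) (7.5,37)
edge 0: (3.5,36.5)→(12.5,5.5)  cross = 3.5·5.5 − 12.5·36.5 = -437.0000; (r_i+r_j)·cross = 16·-437.0000 = -6992.0000
edge 1: (12.5,5.5)→(14.5,0.5)  cross = 12.5·0.5 − 14.5·5.5 = -73.5000; (r_i+r_j)·cross = 27·-73.5000 = -1984.5000
edge 2: (14.5,0.5)→(17.5,1.5)  cross = 14.5·1.5 − 17.5·0.5 = 13.0000; (r_i+r_j)·cross = 32·13.0000 = 416.0000
edge 3: (17.5,1.5)→(17,19)  cross = 17.5·19 − 17·1.5 = 307.0000; (r_i+r_j)·cross = 34.5·307.0000 = 10591.5000
edge 4: (17,19)→(13.5,33)  cross = 17·33 − 13.5·19 = 304.5000; (r_i+r_j)·cross = 30.5·304.5000 = 9287.2500
edge 5: (13.5,33)→(7.5,37)  cross = 13.5·37 − 7.5·33 = 252.0000; (r_i+r_j)·cross = 21·252.0000 = 5292.0000
edge 6: (7.5,37)→(3.5,36.5)  cross = 7.5·36.5 − 3.5·37 = 144.2500; (r_i+r_j)·cross = 11·144.2500 = 1586.7500
Σcross = 510.2500 → A = |Σcross|/2 = 255.1250 mm²
Σ(r_i+r_j)·cross = 18197.0000 → first moment M = |Σ|/6 = 3032.8333
R_c = M/A = 3032.8333/255.1250 = 11.8876 mm
θ = 238° = 4.153884 rad
V = θ·R_c·A = 4.153884·11.8876·255.1250 = 12598.037 mm³

Volume = 12598.037 mm³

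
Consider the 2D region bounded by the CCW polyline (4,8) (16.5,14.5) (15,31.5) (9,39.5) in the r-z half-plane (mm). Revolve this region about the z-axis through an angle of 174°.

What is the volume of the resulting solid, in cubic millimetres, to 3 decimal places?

Profile (r,z), 4 vertices: (4,8) (16.5,14.5) (15,31.5) (9,39.5)
edge 0: (4,8)→(16.5,14.5)  cross = 4·14.5 − 16.5·8 = -74.0000; (r_i+r_j)·cross = 20.5·-74.0000 = -1517.0000
edge 1: (16.5,14.5)→(15,31.5)  cross = 16.5·31.5 − 15·14.5 = 302.2500; (r_i+r_j)·cross = 31.5·302.2500 = 9520.8750
edge 2: (15,31.5)→(9,39.5)  cross = 15·39.5 − 9·31.5 = 309.0000; (r_i+r_j)·cross = 24·309.0000 = 7416.0000
edge 3: (9,39.5)→(4,8)  cross = 9·8 − 4·39.5 = -86.0000; (r_i+r_j)·cross = 13·-86.0000 = -1118.0000
Σcross = 451.2500 → A = |Σcross|/2 = 225.6250 mm²
Σ(r_i+r_j)·cross = 14301.8750 → first moment M = |Σ|/6 = 2383.6458
R_c = M/A = 2383.6458/225.6250 = 10.5646 mm
θ = 174° = 3.036873 rad
V = θ·R_c·A = 3.036873·10.5646·225.6250 = 7238.829 mm³

Volume = 7238.829 mm³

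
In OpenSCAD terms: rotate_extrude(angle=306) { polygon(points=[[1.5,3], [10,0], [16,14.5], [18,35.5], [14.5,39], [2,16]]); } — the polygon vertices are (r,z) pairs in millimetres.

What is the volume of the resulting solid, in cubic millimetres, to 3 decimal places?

Volume = 19962.341 mm³

Profile (r,z), 6 vertices: (1.5,3) (10,0) (16,14.5) (18,35.5) (14.5,39) (2,16)
edge 0: (1.5,3)→(10,0)  cross = 1.5·0 − 10·3 = -30.0000; (r_i+r_j)·cross = 11.5·-30.0000 = -345.0000
edge 1: (10,0)→(16,14.5)  cross = 10·14.5 − 16·0 = 145.0000; (r_i+r_j)·cross = 26·145.0000 = 3770.0000
edge 2: (16,14.5)→(18,35.5)  cross = 16·35.5 − 18·14.5 = 307.0000; (r_i+r_j)·cross = 34·307.0000 = 10438.0000
edge 3: (18,35.5)→(14.5,39)  cross = 18·39 − 14.5·35.5 = 187.2500; (r_i+r_j)·cross = 32.5·187.2500 = 6085.6250
edge 4: (14.5,39)→(2,16)  cross = 14.5·16 − 2·39 = 154.0000; (r_i+r_j)·cross = 16.5·154.0000 = 2541.0000
edge 5: (2,16)→(1.5,3)  cross = 2·3 − 1.5·16 = -18.0000; (r_i+r_j)·cross = 3.5·-18.0000 = -63.0000
Σcross = 745.2500 → A = |Σcross|/2 = 372.6250 mm²
Σ(r_i+r_j)·cross = 22426.6250 → first moment M = |Σ|/6 = 3737.7708
R_c = M/A = 3737.7708/372.6250 = 10.0309 mm
θ = 306° = 5.340708 rad
V = θ·R_c·A = 5.340708·10.0309·372.6250 = 19962.341 mm³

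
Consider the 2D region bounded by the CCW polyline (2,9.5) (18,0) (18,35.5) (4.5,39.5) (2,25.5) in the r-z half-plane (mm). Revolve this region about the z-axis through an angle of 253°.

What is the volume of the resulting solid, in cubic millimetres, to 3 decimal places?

Volume = 23617.649 mm³

Profile (r,z), 5 vertices: (2,9.5) (18,0) (18,35.5) (4.5,39.5) (2,25.5)
edge 0: (2,9.5)→(18,0)  cross = 2·0 − 18·9.5 = -171.0000; (r_i+r_j)·cross = 20·-171.0000 = -3420.0000
edge 1: (18,0)→(18,35.5)  cross = 18·35.5 − 18·0 = 639.0000; (r_i+r_j)·cross = 36·639.0000 = 23004.0000
edge 2: (18,35.5)→(4.5,39.5)  cross = 18·39.5 − 4.5·35.5 = 551.2500; (r_i+r_j)·cross = 22.5·551.2500 = 12403.1250
edge 3: (4.5,39.5)→(2,25.5)  cross = 4.5·25.5 − 2·39.5 = 35.7500; (r_i+r_j)·cross = 6.5·35.7500 = 232.3750
edge 4: (2,25.5)→(2,9.5)  cross = 2·9.5 − 2·25.5 = -32.0000; (r_i+r_j)·cross = 4·-32.0000 = -128.0000
Σcross = 1023.0000 → A = |Σcross|/2 = 511.5000 mm²
Σ(r_i+r_j)·cross = 32091.5000 → first moment M = |Σ|/6 = 5348.5833
R_c = M/A = 5348.5833/511.5000 = 10.4567 mm
θ = 253° = 4.415683 rad
V = θ·R_c·A = 4.415683·10.4567·511.5000 = 23617.649 mm³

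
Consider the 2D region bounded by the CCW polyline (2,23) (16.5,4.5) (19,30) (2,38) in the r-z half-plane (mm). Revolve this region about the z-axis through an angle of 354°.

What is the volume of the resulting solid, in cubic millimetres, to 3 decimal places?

Profile (r,z), 4 vertices: (2,23) (16.5,4.5) (19,30) (2,38)
edge 0: (2,23)→(16.5,4.5)  cross = 2·4.5 − 16.5·23 = -370.5000; (r_i+r_j)·cross = 18.5·-370.5000 = -6854.2500
edge 1: (16.5,4.5)→(19,30)  cross = 16.5·30 − 19·4.5 = 409.5000; (r_i+r_j)·cross = 35.5·409.5000 = 14537.2500
edge 2: (19,30)→(2,38)  cross = 19·38 − 2·30 = 662.0000; (r_i+r_j)·cross = 21·662.0000 = 13902.0000
edge 3: (2,38)→(2,23)  cross = 2·23 − 2·38 = -30.0000; (r_i+r_j)·cross = 4·-30.0000 = -120.0000
Σcross = 671.0000 → A = |Σcross|/2 = 335.5000 mm²
Σ(r_i+r_j)·cross = 21465.0000 → first moment M = |Σ|/6 = 3577.5000
R_c = M/A = 3577.5000/335.5000 = 10.6632 mm
θ = 354° = 6.178466 rad
V = θ·R_c·A = 6.178466·10.6632·335.5000 = 22103.461 mm³

Volume = 22103.461 mm³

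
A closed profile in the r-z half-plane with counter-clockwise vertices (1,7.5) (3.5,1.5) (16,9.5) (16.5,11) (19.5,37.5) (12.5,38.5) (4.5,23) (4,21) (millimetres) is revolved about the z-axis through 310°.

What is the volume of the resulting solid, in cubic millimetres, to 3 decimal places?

Volume = 23698.193 mm³

Profile (r,z), 8 vertices: (1,7.5) (3.5,1.5) (16,9.5) (16.5,11) (19.5,37.5) (12.5,38.5) (4.5,23) (4,21)
edge 0: (1,7.5)→(3.5,1.5)  cross = 1·1.5 − 3.5·7.5 = -24.7500; (r_i+r_j)·cross = 4.5·-24.7500 = -111.3750
edge 1: (3.5,1.5)→(16,9.5)  cross = 3.5·9.5 − 16·1.5 = 9.2500; (r_i+r_j)·cross = 19.5·9.2500 = 180.3750
edge 2: (16,9.5)→(16.5,11)  cross = 16·11 − 16.5·9.5 = 19.2500; (r_i+r_j)·cross = 32.5·19.2500 = 625.6250
edge 3: (16.5,11)→(19.5,37.5)  cross = 16.5·37.5 − 19.5·11 = 404.2500; (r_i+r_j)·cross = 36·404.2500 = 14553.0000
edge 4: (19.5,37.5)→(12.5,38.5)  cross = 19.5·38.5 − 12.5·37.5 = 282.0000; (r_i+r_j)·cross = 32·282.0000 = 9024.0000
edge 5: (12.5,38.5)→(4.5,23)  cross = 12.5·23 − 4.5·38.5 = 114.2500; (r_i+r_j)·cross = 17·114.2500 = 1942.2500
edge 6: (4.5,23)→(4,21)  cross = 4.5·21 − 4·23 = 2.5000; (r_i+r_j)·cross = 8.5·2.5000 = 21.2500
edge 7: (4,21)→(1,7.5)  cross = 4·7.5 − 1·21 = 9.0000; (r_i+r_j)·cross = 5·9.0000 = 45.0000
Σcross = 815.7500 → A = |Σcross|/2 = 407.8750 mm²
Σ(r_i+r_j)·cross = 26280.1250 → first moment M = |Σ|/6 = 4380.0208
R_c = M/A = 4380.0208/407.8750 = 10.7386 mm
θ = 310° = 5.410521 rad
V = θ·R_c·A = 5.410521·10.7386·407.8750 = 23698.193 mm³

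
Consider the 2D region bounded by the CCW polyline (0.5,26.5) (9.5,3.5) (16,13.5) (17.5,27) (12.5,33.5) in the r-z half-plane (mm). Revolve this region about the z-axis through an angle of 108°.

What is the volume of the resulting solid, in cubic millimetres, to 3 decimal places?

Profile (r,z), 5 vertices: (0.5,26.5) (9.5,3.5) (16,13.5) (17.5,27) (12.5,33.5)
edge 0: (0.5,26.5)→(9.5,3.5)  cross = 0.5·3.5 − 9.5·26.5 = -250.0000; (r_i+r_j)·cross = 10·-250.0000 = -2500.0000
edge 1: (9.5,3.5)→(16,13.5)  cross = 9.5·13.5 − 16·3.5 = 72.2500; (r_i+r_j)·cross = 25.5·72.2500 = 1842.3750
edge 2: (16,13.5)→(17.5,27)  cross = 16·27 − 17.5·13.5 = 195.7500; (r_i+r_j)·cross = 33.5·195.7500 = 6557.6250
edge 3: (17.5,27)→(12.5,33.5)  cross = 17.5·33.5 − 12.5·27 = 248.7500; (r_i+r_j)·cross = 30·248.7500 = 7462.5000
edge 4: (12.5,33.5)→(0.5,26.5)  cross = 12.5·26.5 − 0.5·33.5 = 314.5000; (r_i+r_j)·cross = 13·314.5000 = 4088.5000
Σcross = 581.2500 → A = |Σcross|/2 = 290.6250 mm²
Σ(r_i+r_j)·cross = 17451.0000 → first moment M = |Σ|/6 = 2908.5000
R_c = M/A = 2908.5000/290.6250 = 10.0077 mm
θ = 108° = 1.884956 rad
V = θ·R_c·A = 1.884956·10.0077·290.6250 = 5482.393 mm³

Volume = 5482.393 mm³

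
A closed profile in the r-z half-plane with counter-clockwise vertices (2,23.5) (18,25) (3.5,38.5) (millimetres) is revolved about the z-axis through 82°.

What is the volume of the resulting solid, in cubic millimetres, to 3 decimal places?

Profile (r,z), 3 vertices: (2,23.5) (18,25) (3.5,38.5)
edge 0: (2,23.5)→(18,25)  cross = 2·25 − 18·23.5 = -373.0000; (r_i+r_j)·cross = 20·-373.0000 = -7460.0000
edge 1: (18,25)→(3.5,38.5)  cross = 18·38.5 − 3.5·25 = 605.5000; (r_i+r_j)·cross = 21.5·605.5000 = 13018.2500
edge 2: (3.5,38.5)→(2,23.5)  cross = 3.5·23.5 − 2·38.5 = 5.2500; (r_i+r_j)·cross = 5.5·5.2500 = 28.8750
Σcross = 237.7500 → A = |Σcross|/2 = 118.8750 mm²
Σ(r_i+r_j)·cross = 5587.1250 → first moment M = |Σ|/6 = 931.1875
R_c = M/A = 931.1875/118.8750 = 7.8333 mm
θ = 82° = 1.431170 rad
V = θ·R_c·A = 1.431170·7.8333·118.8750 = 1332.688 mm³

Volume = 1332.688 mm³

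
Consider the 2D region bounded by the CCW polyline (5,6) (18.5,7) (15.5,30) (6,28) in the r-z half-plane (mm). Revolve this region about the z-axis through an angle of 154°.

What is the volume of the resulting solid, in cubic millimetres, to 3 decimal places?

Profile (r,z), 4 vertices: (5,6) (18.5,7) (15.5,30) (6,28)
edge 0: (5,6)→(18.5,7)  cross = 5·7 − 18.5·6 = -76.0000; (r_i+r_j)·cross = 23.5·-76.0000 = -1786.0000
edge 1: (18.5,7)→(15.5,30)  cross = 18.5·30 − 15.5·7 = 446.5000; (r_i+r_j)·cross = 34·446.5000 = 15181.0000
edge 2: (15.5,30)→(6,28)  cross = 15.5·28 − 6·30 = 254.0000; (r_i+r_j)·cross = 21.5·254.0000 = 5461.0000
edge 3: (6,28)→(5,6)  cross = 6·6 − 5·28 = -104.0000; (r_i+r_j)·cross = 11·-104.0000 = -1144.0000
Σcross = 520.5000 → A = |Σcross|/2 = 260.2500 mm²
Σ(r_i+r_j)·cross = 17712.0000 → first moment M = |Σ|/6 = 2952.0000
R_c = M/A = 2952.0000/260.2500 = 11.3429 mm
θ = 154° = 2.687807 rad
V = θ·R_c·A = 2.687807·11.3429·260.2500 = 7934.406 mm³

Volume = 7934.406 mm³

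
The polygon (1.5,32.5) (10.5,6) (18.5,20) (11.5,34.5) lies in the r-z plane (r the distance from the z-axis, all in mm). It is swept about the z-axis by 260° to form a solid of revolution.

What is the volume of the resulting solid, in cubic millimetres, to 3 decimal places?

Profile (r,z), 4 vertices: (1.5,32.5) (10.5,6) (18.5,20) (11.5,34.5)
edge 0: (1.5,32.5)→(10.5,6)  cross = 1.5·6 − 10.5·32.5 = -332.2500; (r_i+r_j)·cross = 12·-332.2500 = -3987.0000
edge 1: (10.5,6)→(18.5,20)  cross = 10.5·20 − 18.5·6 = 99.0000; (r_i+r_j)·cross = 29·99.0000 = 2871.0000
edge 2: (18.5,20)→(11.5,34.5)  cross = 18.5·34.5 − 11.5·20 = 408.2500; (r_i+r_j)·cross = 30·408.2500 = 12247.5000
edge 3: (11.5,34.5)→(1.5,32.5)  cross = 11.5·32.5 − 1.5·34.5 = 322.0000; (r_i+r_j)·cross = 13·322.0000 = 4186.0000
Σcross = 497.0000 → A = |Σcross|/2 = 248.5000 mm²
Σ(r_i+r_j)·cross = 15317.5000 → first moment M = |Σ|/6 = 2552.9167
R_c = M/A = 2552.9167/248.5000 = 10.2733 mm
θ = 260° = 4.537856 rad
V = θ·R_c·A = 4.537856·10.2733·248.5000 = 11584.768 mm³

Volume = 11584.768 mm³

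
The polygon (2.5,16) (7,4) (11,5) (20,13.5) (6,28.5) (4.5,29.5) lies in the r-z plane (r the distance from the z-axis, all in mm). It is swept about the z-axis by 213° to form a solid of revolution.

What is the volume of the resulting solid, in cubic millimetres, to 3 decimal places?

Volume = 8417.853 mm³

Profile (r,z), 6 vertices: (2.5,16) (7,4) (11,5) (20,13.5) (6,28.5) (4.5,29.5)
edge 0: (2.5,16)→(7,4)  cross = 2.5·4 − 7·16 = -102.0000; (r_i+r_j)·cross = 9.5·-102.0000 = -969.0000
edge 1: (7,4)→(11,5)  cross = 7·5 − 11·4 = -9.0000; (r_i+r_j)·cross = 18·-9.0000 = -162.0000
edge 2: (11,5)→(20,13.5)  cross = 11·13.5 − 20·5 = 48.5000; (r_i+r_j)·cross = 31·48.5000 = 1503.5000
edge 3: (20,13.5)→(6,28.5)  cross = 20·28.5 − 6·13.5 = 489.0000; (r_i+r_j)·cross = 26·489.0000 = 12714.0000
edge 4: (6,28.5)→(4.5,29.5)  cross = 6·29.5 − 4.5·28.5 = 48.7500; (r_i+r_j)·cross = 10.5·48.7500 = 511.8750
edge 5: (4.5,29.5)→(2.5,16)  cross = 4.5·16 − 2.5·29.5 = -1.7500; (r_i+r_j)·cross = 7·-1.7500 = -12.2500
Σcross = 473.5000 → A = |Σcross|/2 = 236.7500 mm²
Σ(r_i+r_j)·cross = 13586.1250 → first moment M = |Σ|/6 = 2264.3542
R_c = M/A = 2264.3542/236.7500 = 9.5643 mm
θ = 213° = 3.717551 rad
V = θ·R_c·A = 3.717551·9.5643·236.7500 = 8417.853 mm³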